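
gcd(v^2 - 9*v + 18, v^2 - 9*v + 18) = v^2 - 9*v + 18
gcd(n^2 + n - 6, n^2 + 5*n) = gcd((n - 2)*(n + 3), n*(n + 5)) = 1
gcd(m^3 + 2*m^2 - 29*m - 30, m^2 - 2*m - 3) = m + 1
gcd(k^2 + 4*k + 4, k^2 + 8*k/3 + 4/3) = k + 2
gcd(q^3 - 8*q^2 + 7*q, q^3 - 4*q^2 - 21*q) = q^2 - 7*q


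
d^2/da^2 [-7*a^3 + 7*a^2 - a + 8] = 14 - 42*a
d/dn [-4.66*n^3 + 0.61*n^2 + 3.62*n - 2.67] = -13.98*n^2 + 1.22*n + 3.62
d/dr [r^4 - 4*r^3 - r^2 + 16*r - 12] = 4*r^3 - 12*r^2 - 2*r + 16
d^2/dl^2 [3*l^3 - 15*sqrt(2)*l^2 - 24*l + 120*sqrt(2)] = 18*l - 30*sqrt(2)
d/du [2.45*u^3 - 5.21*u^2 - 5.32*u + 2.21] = 7.35*u^2 - 10.42*u - 5.32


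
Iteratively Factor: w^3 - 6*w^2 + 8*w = (w - 4)*(w^2 - 2*w) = w*(w - 4)*(w - 2)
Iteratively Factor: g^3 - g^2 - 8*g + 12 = (g + 3)*(g^2 - 4*g + 4) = (g - 2)*(g + 3)*(g - 2)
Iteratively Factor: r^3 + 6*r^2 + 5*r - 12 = (r + 3)*(r^2 + 3*r - 4) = (r - 1)*(r + 3)*(r + 4)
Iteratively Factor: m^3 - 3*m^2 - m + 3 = (m + 1)*(m^2 - 4*m + 3) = (m - 1)*(m + 1)*(m - 3)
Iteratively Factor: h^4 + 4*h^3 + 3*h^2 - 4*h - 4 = (h + 2)*(h^3 + 2*h^2 - h - 2) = (h - 1)*(h + 2)*(h^2 + 3*h + 2) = (h - 1)*(h + 2)^2*(h + 1)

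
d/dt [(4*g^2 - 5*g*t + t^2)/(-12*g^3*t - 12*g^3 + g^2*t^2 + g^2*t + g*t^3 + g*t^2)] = ((-5*g + 2*t)*(-12*g^2*t - 12*g^2 + g*t^2 + g*t + t^3 + t^2) - (4*g^2 - 5*g*t + t^2)*(-12*g^2 + 2*g*t + g + 3*t^2 + 2*t))/(g*(-12*g^2*t - 12*g^2 + g*t^2 + g*t + t^3 + t^2)^2)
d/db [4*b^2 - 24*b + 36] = 8*b - 24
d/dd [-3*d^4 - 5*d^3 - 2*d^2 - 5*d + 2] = -12*d^3 - 15*d^2 - 4*d - 5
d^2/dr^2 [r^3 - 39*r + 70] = 6*r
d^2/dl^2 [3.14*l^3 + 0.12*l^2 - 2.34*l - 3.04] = 18.84*l + 0.24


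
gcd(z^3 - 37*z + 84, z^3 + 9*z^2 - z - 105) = z^2 + 4*z - 21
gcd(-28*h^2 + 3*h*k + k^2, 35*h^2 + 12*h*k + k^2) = 7*h + k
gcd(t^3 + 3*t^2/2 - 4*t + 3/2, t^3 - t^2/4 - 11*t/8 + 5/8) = t^2 - 3*t/2 + 1/2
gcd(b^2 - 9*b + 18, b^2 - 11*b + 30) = b - 6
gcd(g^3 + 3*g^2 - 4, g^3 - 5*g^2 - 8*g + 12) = g^2 + g - 2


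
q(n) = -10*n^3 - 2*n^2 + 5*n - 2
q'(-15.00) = -6685.00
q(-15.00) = 33223.00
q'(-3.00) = -253.00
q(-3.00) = 235.00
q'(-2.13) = -122.59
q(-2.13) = 74.91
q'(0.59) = -7.80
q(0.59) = -1.80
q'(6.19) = -1169.24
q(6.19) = -2419.45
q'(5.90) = -1062.90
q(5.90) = -2095.91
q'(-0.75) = -8.88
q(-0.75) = -2.66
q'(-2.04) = -111.69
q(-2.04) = 64.37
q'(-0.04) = 5.11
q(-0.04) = -2.20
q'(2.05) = -129.28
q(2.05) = -86.31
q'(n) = -30*n^2 - 4*n + 5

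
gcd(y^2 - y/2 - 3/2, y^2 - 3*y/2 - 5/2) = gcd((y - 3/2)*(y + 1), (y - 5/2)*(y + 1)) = y + 1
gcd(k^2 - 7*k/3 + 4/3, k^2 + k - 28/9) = k - 4/3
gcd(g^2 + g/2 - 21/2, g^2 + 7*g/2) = g + 7/2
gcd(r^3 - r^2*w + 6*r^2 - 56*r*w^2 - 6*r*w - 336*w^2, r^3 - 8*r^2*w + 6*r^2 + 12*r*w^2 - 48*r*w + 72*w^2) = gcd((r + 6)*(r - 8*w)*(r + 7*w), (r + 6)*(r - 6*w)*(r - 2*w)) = r + 6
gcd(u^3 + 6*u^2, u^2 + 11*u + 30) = u + 6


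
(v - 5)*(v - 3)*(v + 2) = v^3 - 6*v^2 - v + 30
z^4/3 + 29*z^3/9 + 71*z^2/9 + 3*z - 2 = (z/3 + 1/3)*(z - 1/3)*(z + 3)*(z + 6)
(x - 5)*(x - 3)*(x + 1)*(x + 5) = x^4 - 2*x^3 - 28*x^2 + 50*x + 75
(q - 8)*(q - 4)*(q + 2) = q^3 - 10*q^2 + 8*q + 64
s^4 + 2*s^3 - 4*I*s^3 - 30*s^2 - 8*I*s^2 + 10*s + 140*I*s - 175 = (s - 5)*(s + 7)*(s - 5*I)*(s + I)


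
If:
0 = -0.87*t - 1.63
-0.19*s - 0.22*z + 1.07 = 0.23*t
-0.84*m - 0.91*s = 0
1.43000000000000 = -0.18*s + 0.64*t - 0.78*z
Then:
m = -17.45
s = 16.11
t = -1.87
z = -7.09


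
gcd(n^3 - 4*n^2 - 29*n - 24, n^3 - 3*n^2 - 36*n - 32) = n^2 - 7*n - 8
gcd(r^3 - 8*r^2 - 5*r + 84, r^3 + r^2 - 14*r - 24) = r^2 - r - 12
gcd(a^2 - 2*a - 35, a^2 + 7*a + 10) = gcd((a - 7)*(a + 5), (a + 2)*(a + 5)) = a + 5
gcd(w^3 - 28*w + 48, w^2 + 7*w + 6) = w + 6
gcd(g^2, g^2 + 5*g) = g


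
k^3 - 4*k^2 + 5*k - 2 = (k - 2)*(k - 1)^2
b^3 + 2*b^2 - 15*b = b*(b - 3)*(b + 5)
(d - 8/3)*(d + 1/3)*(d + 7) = d^3 + 14*d^2/3 - 155*d/9 - 56/9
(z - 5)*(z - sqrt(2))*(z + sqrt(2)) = z^3 - 5*z^2 - 2*z + 10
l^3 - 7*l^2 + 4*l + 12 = (l - 6)*(l - 2)*(l + 1)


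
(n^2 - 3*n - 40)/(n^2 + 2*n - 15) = (n - 8)/(n - 3)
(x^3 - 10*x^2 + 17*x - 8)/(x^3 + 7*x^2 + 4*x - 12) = (x^2 - 9*x + 8)/(x^2 + 8*x + 12)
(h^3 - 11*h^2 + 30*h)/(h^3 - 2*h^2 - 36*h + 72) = h*(h - 5)/(h^2 + 4*h - 12)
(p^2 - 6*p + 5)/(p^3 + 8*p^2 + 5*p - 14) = (p - 5)/(p^2 + 9*p + 14)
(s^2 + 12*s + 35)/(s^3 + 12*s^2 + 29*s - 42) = (s + 5)/(s^2 + 5*s - 6)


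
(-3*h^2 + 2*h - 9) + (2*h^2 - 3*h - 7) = -h^2 - h - 16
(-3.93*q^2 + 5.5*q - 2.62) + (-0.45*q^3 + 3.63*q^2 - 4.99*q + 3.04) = -0.45*q^3 - 0.3*q^2 + 0.51*q + 0.42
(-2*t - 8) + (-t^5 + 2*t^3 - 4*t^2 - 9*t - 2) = -t^5 + 2*t^3 - 4*t^2 - 11*t - 10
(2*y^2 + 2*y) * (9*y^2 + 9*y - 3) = 18*y^4 + 36*y^3 + 12*y^2 - 6*y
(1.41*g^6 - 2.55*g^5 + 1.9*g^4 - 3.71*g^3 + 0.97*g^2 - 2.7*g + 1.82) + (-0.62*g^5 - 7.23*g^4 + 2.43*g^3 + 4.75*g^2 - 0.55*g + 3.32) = 1.41*g^6 - 3.17*g^5 - 5.33*g^4 - 1.28*g^3 + 5.72*g^2 - 3.25*g + 5.14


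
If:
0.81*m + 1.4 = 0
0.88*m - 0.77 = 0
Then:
No Solution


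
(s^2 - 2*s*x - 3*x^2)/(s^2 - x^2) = (-s + 3*x)/(-s + x)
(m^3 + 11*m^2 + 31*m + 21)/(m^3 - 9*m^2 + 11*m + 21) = (m^2 + 10*m + 21)/(m^2 - 10*m + 21)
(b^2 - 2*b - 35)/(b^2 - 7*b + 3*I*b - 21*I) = (b + 5)/(b + 3*I)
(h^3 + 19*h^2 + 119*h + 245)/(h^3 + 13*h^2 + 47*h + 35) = (h + 7)/(h + 1)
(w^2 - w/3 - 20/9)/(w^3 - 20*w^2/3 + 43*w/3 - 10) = (w + 4/3)/(w^2 - 5*w + 6)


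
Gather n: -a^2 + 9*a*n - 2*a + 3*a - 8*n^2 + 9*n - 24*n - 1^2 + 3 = -a^2 + a - 8*n^2 + n*(9*a - 15) + 2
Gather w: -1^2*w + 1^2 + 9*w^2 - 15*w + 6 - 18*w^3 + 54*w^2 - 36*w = -18*w^3 + 63*w^2 - 52*w + 7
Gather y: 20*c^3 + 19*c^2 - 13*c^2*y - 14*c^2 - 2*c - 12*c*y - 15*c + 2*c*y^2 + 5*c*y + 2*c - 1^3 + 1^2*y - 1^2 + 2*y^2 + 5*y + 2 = 20*c^3 + 5*c^2 - 15*c + y^2*(2*c + 2) + y*(-13*c^2 - 7*c + 6)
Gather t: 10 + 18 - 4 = 24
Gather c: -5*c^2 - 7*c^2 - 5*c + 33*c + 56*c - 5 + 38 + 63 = -12*c^2 + 84*c + 96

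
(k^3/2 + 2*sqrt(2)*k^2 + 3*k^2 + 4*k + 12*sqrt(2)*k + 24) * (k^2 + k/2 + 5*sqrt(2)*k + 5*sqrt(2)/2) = k^5/2 + 13*k^4/4 + 9*sqrt(2)*k^4/2 + 51*k^3/2 + 117*sqrt(2)*k^3/4 + 67*sqrt(2)*k^2/2 + 156*k^2 + 72*k + 130*sqrt(2)*k + 60*sqrt(2)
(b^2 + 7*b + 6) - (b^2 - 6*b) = 13*b + 6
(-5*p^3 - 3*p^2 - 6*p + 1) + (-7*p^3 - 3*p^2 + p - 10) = -12*p^3 - 6*p^2 - 5*p - 9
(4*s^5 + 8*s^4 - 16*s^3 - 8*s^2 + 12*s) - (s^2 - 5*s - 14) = 4*s^5 + 8*s^4 - 16*s^3 - 9*s^2 + 17*s + 14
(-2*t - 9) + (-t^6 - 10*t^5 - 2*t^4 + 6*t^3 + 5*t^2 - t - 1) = -t^6 - 10*t^5 - 2*t^4 + 6*t^3 + 5*t^2 - 3*t - 10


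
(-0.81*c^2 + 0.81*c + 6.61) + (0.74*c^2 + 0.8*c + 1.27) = -0.0700000000000001*c^2 + 1.61*c + 7.88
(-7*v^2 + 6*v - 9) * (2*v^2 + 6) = -14*v^4 + 12*v^3 - 60*v^2 + 36*v - 54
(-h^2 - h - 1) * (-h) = h^3 + h^2 + h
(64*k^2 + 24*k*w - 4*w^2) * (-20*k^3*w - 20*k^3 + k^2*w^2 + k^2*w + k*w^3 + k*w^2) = -1280*k^5*w - 1280*k^5 - 416*k^4*w^2 - 416*k^4*w + 168*k^3*w^3 + 168*k^3*w^2 + 20*k^2*w^4 + 20*k^2*w^3 - 4*k*w^5 - 4*k*w^4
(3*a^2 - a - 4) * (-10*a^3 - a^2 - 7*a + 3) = -30*a^5 + 7*a^4 + 20*a^3 + 20*a^2 + 25*a - 12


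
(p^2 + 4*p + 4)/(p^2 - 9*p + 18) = (p^2 + 4*p + 4)/(p^2 - 9*p + 18)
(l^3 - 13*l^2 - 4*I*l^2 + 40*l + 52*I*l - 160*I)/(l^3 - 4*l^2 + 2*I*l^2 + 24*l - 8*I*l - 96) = (l^2 - 13*l + 40)/(l^2 + l*(-4 + 6*I) - 24*I)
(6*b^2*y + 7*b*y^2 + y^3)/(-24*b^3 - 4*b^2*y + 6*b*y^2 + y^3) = y*(b + y)/(-4*b^2 + y^2)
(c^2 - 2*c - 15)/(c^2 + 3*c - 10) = (c^2 - 2*c - 15)/(c^2 + 3*c - 10)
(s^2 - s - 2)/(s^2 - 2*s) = (s + 1)/s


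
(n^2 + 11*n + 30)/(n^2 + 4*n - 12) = (n + 5)/(n - 2)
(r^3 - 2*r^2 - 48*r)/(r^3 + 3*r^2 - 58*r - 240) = r/(r + 5)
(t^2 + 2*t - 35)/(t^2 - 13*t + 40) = (t + 7)/(t - 8)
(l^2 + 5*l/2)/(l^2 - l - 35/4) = 2*l/(2*l - 7)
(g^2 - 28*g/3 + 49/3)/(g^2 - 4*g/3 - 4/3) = (-3*g^2 + 28*g - 49)/(-3*g^2 + 4*g + 4)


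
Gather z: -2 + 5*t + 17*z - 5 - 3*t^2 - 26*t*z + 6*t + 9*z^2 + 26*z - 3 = -3*t^2 + 11*t + 9*z^2 + z*(43 - 26*t) - 10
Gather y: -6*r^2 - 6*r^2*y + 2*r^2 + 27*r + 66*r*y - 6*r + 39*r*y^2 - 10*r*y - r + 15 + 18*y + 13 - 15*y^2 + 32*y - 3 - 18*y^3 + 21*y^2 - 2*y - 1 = -4*r^2 + 20*r - 18*y^3 + y^2*(39*r + 6) + y*(-6*r^2 + 56*r + 48) + 24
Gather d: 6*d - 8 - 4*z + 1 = 6*d - 4*z - 7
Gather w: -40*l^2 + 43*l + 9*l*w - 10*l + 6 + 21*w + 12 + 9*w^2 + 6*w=-40*l^2 + 33*l + 9*w^2 + w*(9*l + 27) + 18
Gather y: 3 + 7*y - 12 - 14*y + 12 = 3 - 7*y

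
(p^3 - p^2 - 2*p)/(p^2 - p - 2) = p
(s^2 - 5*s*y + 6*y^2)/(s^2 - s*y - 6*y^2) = (s - 2*y)/(s + 2*y)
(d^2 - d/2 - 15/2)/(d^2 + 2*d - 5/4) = 2*(d - 3)/(2*d - 1)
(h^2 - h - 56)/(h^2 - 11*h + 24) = (h + 7)/(h - 3)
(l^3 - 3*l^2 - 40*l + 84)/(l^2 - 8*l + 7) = (l^2 + 4*l - 12)/(l - 1)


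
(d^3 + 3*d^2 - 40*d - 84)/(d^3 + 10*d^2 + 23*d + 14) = (d - 6)/(d + 1)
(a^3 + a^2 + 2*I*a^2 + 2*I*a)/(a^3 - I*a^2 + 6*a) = (a + 1)/(a - 3*I)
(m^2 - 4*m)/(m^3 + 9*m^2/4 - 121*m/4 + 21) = 4*m/(4*m^2 + 25*m - 21)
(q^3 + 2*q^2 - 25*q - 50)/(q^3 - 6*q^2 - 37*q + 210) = (q^2 + 7*q + 10)/(q^2 - q - 42)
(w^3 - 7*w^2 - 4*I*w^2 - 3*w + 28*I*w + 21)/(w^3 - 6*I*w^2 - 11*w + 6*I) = (w - 7)/(w - 2*I)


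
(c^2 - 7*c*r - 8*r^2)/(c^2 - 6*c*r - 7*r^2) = (-c + 8*r)/(-c + 7*r)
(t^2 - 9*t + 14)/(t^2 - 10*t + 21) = (t - 2)/(t - 3)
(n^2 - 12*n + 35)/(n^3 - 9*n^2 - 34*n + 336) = (n - 5)/(n^2 - 2*n - 48)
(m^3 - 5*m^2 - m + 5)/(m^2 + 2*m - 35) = (m^2 - 1)/(m + 7)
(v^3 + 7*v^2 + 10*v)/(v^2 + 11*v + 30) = v*(v + 2)/(v + 6)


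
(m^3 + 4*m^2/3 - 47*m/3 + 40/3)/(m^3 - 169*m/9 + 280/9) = 3*(m - 1)/(3*m - 7)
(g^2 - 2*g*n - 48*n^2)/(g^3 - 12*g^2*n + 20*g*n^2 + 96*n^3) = (g + 6*n)/(g^2 - 4*g*n - 12*n^2)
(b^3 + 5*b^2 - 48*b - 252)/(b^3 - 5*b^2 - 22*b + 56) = (b^2 + 12*b + 36)/(b^2 + 2*b - 8)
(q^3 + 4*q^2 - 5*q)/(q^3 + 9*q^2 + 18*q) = (q^2 + 4*q - 5)/(q^2 + 9*q + 18)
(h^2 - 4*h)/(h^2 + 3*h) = (h - 4)/(h + 3)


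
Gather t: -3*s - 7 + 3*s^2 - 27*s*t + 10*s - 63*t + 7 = 3*s^2 + 7*s + t*(-27*s - 63)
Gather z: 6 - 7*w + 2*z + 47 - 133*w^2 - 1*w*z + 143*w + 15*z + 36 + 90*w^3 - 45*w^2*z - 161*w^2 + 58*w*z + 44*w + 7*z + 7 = 90*w^3 - 294*w^2 + 180*w + z*(-45*w^2 + 57*w + 24) + 96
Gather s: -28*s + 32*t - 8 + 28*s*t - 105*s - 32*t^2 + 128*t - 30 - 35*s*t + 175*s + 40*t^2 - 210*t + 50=s*(42 - 7*t) + 8*t^2 - 50*t + 12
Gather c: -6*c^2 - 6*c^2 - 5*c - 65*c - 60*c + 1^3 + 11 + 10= -12*c^2 - 130*c + 22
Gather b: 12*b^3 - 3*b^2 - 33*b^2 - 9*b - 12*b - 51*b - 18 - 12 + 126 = 12*b^3 - 36*b^2 - 72*b + 96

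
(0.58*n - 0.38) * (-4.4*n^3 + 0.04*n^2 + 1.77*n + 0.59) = -2.552*n^4 + 1.6952*n^3 + 1.0114*n^2 - 0.3304*n - 0.2242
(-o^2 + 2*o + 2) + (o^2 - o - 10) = o - 8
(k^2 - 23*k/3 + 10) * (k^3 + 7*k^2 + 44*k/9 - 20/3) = k^5 - 2*k^4/3 - 349*k^3/9 + 698*k^2/27 + 100*k - 200/3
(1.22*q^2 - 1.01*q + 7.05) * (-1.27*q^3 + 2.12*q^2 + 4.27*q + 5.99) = -1.5494*q^5 + 3.8691*q^4 - 5.8853*q^3 + 17.9411*q^2 + 24.0536*q + 42.2295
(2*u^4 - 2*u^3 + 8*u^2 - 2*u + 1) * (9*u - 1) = 18*u^5 - 20*u^4 + 74*u^3 - 26*u^2 + 11*u - 1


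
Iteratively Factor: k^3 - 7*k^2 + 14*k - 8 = (k - 4)*(k^2 - 3*k + 2) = (k - 4)*(k - 2)*(k - 1)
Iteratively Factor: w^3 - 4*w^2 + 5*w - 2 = (w - 2)*(w^2 - 2*w + 1) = (w - 2)*(w - 1)*(w - 1)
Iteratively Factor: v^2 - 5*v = (v)*(v - 5)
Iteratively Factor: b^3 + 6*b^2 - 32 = (b + 4)*(b^2 + 2*b - 8) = (b + 4)^2*(b - 2)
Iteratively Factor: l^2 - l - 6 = (l + 2)*(l - 3)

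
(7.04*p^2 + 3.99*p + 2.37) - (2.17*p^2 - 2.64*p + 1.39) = 4.87*p^2 + 6.63*p + 0.98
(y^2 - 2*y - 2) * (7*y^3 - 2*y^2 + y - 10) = 7*y^5 - 16*y^4 - 9*y^3 - 8*y^2 + 18*y + 20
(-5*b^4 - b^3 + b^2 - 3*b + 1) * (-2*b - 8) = 10*b^5 + 42*b^4 + 6*b^3 - 2*b^2 + 22*b - 8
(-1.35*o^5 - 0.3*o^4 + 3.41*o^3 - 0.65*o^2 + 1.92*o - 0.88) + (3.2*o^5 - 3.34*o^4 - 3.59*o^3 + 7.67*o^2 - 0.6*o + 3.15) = 1.85*o^5 - 3.64*o^4 - 0.18*o^3 + 7.02*o^2 + 1.32*o + 2.27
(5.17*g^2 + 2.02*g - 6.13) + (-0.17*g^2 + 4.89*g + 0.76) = 5.0*g^2 + 6.91*g - 5.37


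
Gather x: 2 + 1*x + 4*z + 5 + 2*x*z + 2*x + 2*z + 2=x*(2*z + 3) + 6*z + 9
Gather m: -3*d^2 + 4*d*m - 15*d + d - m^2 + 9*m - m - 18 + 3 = -3*d^2 - 14*d - m^2 + m*(4*d + 8) - 15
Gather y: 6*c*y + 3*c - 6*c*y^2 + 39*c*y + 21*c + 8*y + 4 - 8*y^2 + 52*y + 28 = 24*c + y^2*(-6*c - 8) + y*(45*c + 60) + 32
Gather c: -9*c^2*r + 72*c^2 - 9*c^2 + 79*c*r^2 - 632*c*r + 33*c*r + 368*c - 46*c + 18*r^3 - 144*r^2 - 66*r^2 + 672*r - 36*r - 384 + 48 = c^2*(63 - 9*r) + c*(79*r^2 - 599*r + 322) + 18*r^3 - 210*r^2 + 636*r - 336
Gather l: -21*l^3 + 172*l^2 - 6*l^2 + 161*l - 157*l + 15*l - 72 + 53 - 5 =-21*l^3 + 166*l^2 + 19*l - 24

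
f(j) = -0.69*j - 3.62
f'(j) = -0.690000000000000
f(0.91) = -4.25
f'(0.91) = -0.69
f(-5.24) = -0.00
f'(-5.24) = -0.69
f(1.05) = -4.34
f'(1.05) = -0.69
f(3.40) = -5.97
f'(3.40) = -0.69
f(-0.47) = -3.30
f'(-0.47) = -0.69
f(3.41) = -5.97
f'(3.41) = -0.69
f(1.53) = -4.68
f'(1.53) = -0.69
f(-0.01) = -3.61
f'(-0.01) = -0.69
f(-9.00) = 2.59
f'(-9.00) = -0.69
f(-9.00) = 2.59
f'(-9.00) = -0.69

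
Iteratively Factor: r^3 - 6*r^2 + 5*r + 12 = (r - 3)*(r^2 - 3*r - 4) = (r - 4)*(r - 3)*(r + 1)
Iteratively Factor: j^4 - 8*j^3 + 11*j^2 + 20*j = (j)*(j^3 - 8*j^2 + 11*j + 20) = j*(j - 4)*(j^2 - 4*j - 5) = j*(j - 4)*(j + 1)*(j - 5)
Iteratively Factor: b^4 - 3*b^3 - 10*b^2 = (b)*(b^3 - 3*b^2 - 10*b) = b*(b - 5)*(b^2 + 2*b) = b*(b - 5)*(b + 2)*(b)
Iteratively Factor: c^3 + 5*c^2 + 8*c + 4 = (c + 1)*(c^2 + 4*c + 4) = (c + 1)*(c + 2)*(c + 2)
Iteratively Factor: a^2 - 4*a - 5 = (a + 1)*(a - 5)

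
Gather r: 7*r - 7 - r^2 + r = -r^2 + 8*r - 7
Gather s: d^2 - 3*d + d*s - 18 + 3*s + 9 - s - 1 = d^2 - 3*d + s*(d + 2) - 10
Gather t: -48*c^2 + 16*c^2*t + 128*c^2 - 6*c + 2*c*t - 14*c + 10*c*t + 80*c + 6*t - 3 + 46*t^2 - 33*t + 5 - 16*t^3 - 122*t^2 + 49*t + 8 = 80*c^2 + 60*c - 16*t^3 - 76*t^2 + t*(16*c^2 + 12*c + 22) + 10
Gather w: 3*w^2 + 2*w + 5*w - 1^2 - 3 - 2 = 3*w^2 + 7*w - 6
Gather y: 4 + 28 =32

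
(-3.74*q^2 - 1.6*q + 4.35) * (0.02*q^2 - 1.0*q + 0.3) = -0.0748*q^4 + 3.708*q^3 + 0.565*q^2 - 4.83*q + 1.305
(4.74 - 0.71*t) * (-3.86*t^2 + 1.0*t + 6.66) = 2.7406*t^3 - 19.0064*t^2 + 0.0114000000000001*t + 31.5684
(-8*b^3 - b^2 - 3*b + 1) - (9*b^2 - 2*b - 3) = -8*b^3 - 10*b^2 - b + 4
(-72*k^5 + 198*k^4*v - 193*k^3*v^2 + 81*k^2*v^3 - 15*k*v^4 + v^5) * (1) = -72*k^5 + 198*k^4*v - 193*k^3*v^2 + 81*k^2*v^3 - 15*k*v^4 + v^5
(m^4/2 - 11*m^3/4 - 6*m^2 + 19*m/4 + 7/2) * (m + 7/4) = m^5/2 - 15*m^4/8 - 173*m^3/16 - 23*m^2/4 + 189*m/16 + 49/8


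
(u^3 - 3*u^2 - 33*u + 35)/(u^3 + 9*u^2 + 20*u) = (u^2 - 8*u + 7)/(u*(u + 4))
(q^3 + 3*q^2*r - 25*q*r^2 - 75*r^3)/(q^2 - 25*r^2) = q + 3*r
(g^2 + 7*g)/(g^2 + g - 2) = g*(g + 7)/(g^2 + g - 2)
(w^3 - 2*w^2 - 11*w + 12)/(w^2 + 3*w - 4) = (w^2 - w - 12)/(w + 4)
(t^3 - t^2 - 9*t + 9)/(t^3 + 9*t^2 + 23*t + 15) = (t^2 - 4*t + 3)/(t^2 + 6*t + 5)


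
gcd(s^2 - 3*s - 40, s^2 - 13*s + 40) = s - 8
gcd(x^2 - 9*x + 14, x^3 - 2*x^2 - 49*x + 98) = x^2 - 9*x + 14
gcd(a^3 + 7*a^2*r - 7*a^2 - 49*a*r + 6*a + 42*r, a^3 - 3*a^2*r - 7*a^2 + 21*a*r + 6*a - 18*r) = a^2 - 7*a + 6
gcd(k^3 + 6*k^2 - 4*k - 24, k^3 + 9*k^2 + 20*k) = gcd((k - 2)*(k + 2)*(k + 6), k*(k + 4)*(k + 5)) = 1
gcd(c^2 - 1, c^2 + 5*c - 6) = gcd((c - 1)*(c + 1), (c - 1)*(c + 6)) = c - 1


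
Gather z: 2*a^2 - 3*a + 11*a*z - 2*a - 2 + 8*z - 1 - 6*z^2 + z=2*a^2 - 5*a - 6*z^2 + z*(11*a + 9) - 3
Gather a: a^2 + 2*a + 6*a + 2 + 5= a^2 + 8*a + 7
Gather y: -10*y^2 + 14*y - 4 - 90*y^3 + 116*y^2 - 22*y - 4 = -90*y^3 + 106*y^2 - 8*y - 8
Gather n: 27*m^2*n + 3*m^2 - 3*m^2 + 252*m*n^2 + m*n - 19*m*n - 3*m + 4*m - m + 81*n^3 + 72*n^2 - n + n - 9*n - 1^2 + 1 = 81*n^3 + n^2*(252*m + 72) + n*(27*m^2 - 18*m - 9)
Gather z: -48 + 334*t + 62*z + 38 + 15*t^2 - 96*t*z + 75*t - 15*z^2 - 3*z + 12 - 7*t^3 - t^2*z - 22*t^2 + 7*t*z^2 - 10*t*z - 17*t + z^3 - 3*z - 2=-7*t^3 - 7*t^2 + 392*t + z^3 + z^2*(7*t - 15) + z*(-t^2 - 106*t + 56)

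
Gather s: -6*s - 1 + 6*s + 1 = 0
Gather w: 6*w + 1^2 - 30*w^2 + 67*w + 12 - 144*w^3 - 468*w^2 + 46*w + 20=-144*w^3 - 498*w^2 + 119*w + 33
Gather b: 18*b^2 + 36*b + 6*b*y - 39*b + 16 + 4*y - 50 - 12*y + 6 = 18*b^2 + b*(6*y - 3) - 8*y - 28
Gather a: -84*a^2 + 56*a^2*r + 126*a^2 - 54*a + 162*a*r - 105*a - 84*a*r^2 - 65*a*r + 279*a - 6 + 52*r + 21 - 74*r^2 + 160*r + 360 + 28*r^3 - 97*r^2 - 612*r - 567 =a^2*(56*r + 42) + a*(-84*r^2 + 97*r + 120) + 28*r^3 - 171*r^2 - 400*r - 192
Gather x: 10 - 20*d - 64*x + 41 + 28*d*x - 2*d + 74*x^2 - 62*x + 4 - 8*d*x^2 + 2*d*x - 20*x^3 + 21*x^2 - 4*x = -22*d - 20*x^3 + x^2*(95 - 8*d) + x*(30*d - 130) + 55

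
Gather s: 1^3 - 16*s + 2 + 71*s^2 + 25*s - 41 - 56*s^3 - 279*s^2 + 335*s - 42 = -56*s^3 - 208*s^2 + 344*s - 80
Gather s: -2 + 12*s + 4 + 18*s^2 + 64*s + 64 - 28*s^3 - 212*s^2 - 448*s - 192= -28*s^3 - 194*s^2 - 372*s - 126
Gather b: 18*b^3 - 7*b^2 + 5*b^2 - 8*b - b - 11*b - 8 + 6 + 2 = 18*b^3 - 2*b^2 - 20*b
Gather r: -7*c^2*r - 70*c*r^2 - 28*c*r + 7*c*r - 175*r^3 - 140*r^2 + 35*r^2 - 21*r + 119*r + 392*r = -175*r^3 + r^2*(-70*c - 105) + r*(-7*c^2 - 21*c + 490)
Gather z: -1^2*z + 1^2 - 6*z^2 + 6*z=-6*z^2 + 5*z + 1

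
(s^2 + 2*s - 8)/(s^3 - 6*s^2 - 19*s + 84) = (s - 2)/(s^2 - 10*s + 21)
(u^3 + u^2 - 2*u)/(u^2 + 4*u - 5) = u*(u + 2)/(u + 5)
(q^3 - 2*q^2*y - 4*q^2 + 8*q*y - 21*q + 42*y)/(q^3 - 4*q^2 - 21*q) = (q - 2*y)/q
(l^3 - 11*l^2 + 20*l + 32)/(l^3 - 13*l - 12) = (l - 8)/(l + 3)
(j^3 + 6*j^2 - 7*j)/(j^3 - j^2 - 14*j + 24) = j*(j^2 + 6*j - 7)/(j^3 - j^2 - 14*j + 24)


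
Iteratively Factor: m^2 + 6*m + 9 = (m + 3)*(m + 3)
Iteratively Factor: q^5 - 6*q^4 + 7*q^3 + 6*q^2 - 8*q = (q - 4)*(q^4 - 2*q^3 - q^2 + 2*q) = (q - 4)*(q - 1)*(q^3 - q^2 - 2*q) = (q - 4)*(q - 1)*(q + 1)*(q^2 - 2*q) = q*(q - 4)*(q - 1)*(q + 1)*(q - 2)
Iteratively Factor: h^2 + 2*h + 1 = (h + 1)*(h + 1)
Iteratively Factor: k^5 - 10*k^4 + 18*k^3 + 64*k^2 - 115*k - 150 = (k - 5)*(k^4 - 5*k^3 - 7*k^2 + 29*k + 30) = (k - 5)^2*(k^3 - 7*k - 6) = (k - 5)^2*(k + 1)*(k^2 - k - 6) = (k - 5)^2*(k + 1)*(k + 2)*(k - 3)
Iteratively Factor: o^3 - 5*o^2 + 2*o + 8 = (o - 2)*(o^2 - 3*o - 4) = (o - 4)*(o - 2)*(o + 1)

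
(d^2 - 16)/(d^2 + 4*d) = (d - 4)/d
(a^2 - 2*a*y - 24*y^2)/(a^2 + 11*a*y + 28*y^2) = (a - 6*y)/(a + 7*y)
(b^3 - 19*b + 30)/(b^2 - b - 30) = (b^2 - 5*b + 6)/(b - 6)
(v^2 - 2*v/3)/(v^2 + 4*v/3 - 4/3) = v/(v + 2)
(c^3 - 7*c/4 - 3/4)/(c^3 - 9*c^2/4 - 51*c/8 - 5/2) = 2*(2*c^2 - c - 3)/(4*c^2 - 11*c - 20)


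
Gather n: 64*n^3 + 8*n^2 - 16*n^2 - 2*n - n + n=64*n^3 - 8*n^2 - 2*n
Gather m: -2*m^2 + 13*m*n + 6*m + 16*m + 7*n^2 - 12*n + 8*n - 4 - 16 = -2*m^2 + m*(13*n + 22) + 7*n^2 - 4*n - 20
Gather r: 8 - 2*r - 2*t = -2*r - 2*t + 8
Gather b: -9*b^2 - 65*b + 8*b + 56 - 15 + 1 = -9*b^2 - 57*b + 42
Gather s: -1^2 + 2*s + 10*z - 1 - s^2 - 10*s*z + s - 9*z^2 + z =-s^2 + s*(3 - 10*z) - 9*z^2 + 11*z - 2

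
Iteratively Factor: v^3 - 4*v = (v - 2)*(v^2 + 2*v) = (v - 2)*(v + 2)*(v)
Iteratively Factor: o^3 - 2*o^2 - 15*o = (o - 5)*(o^2 + 3*o) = o*(o - 5)*(o + 3)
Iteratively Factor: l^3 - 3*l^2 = (l)*(l^2 - 3*l) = l*(l - 3)*(l)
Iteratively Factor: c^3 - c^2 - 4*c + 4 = (c - 1)*(c^2 - 4) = (c - 1)*(c + 2)*(c - 2)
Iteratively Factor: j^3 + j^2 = (j)*(j^2 + j) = j*(j + 1)*(j)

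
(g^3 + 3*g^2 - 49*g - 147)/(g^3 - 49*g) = (g + 3)/g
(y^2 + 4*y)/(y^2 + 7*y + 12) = y/(y + 3)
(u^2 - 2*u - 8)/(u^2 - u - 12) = (u + 2)/(u + 3)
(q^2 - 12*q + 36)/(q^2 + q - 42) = (q - 6)/(q + 7)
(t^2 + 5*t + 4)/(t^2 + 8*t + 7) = (t + 4)/(t + 7)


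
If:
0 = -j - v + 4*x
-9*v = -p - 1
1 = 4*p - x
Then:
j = 143*x/36 - 5/36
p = x/4 + 1/4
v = x/36 + 5/36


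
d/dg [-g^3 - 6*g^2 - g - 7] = -3*g^2 - 12*g - 1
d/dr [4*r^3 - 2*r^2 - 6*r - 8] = 12*r^2 - 4*r - 6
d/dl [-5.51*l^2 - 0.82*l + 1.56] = -11.02*l - 0.82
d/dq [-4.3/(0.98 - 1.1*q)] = -4.73/(1.1*q - 0.98)^2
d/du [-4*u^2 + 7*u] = 7 - 8*u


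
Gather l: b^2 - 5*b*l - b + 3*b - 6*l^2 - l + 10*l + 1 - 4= b^2 + 2*b - 6*l^2 + l*(9 - 5*b) - 3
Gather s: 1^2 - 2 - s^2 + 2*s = -s^2 + 2*s - 1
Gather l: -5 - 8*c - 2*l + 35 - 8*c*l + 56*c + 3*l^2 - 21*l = 48*c + 3*l^2 + l*(-8*c - 23) + 30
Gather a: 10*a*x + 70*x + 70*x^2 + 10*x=10*a*x + 70*x^2 + 80*x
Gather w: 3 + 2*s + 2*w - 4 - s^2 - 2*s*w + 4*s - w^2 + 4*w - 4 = -s^2 + 6*s - w^2 + w*(6 - 2*s) - 5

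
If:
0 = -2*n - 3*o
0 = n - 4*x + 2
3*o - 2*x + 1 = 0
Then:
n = 0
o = 0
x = 1/2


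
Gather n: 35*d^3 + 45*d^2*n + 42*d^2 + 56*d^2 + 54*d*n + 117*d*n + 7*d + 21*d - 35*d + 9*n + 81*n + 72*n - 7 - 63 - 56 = 35*d^3 + 98*d^2 - 7*d + n*(45*d^2 + 171*d + 162) - 126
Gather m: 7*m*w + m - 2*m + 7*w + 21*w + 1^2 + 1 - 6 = m*(7*w - 1) + 28*w - 4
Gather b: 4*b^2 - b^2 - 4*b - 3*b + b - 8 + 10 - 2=3*b^2 - 6*b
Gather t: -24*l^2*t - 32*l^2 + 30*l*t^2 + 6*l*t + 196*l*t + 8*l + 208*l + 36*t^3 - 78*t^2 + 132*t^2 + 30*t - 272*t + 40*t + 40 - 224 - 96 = -32*l^2 + 216*l + 36*t^3 + t^2*(30*l + 54) + t*(-24*l^2 + 202*l - 202) - 280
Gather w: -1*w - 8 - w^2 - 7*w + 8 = -w^2 - 8*w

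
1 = 1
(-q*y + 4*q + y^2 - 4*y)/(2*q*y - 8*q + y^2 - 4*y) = (-q + y)/(2*q + y)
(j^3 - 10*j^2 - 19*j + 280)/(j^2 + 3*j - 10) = (j^2 - 15*j + 56)/(j - 2)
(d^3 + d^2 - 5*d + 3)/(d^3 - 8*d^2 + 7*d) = (d^2 + 2*d - 3)/(d*(d - 7))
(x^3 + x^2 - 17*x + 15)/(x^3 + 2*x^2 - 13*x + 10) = (x - 3)/(x - 2)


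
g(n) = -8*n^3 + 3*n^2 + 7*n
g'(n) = -24*n^2 + 6*n + 7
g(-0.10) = -0.66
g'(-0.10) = 6.16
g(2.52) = -91.33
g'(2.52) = -130.29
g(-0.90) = 1.96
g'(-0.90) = -17.84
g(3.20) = -209.02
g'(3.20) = -219.56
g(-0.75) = -0.19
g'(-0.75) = -11.00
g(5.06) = -924.20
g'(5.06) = -577.13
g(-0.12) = -0.78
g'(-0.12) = 5.93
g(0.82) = 3.35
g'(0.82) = -4.22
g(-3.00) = 222.00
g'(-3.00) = -227.00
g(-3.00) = 222.00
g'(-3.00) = -227.00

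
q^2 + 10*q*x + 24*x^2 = (q + 4*x)*(q + 6*x)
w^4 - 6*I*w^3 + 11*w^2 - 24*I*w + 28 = (w - 7*I)*(w - 2*I)*(w + I)*(w + 2*I)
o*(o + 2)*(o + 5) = o^3 + 7*o^2 + 10*o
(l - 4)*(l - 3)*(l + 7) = l^3 - 37*l + 84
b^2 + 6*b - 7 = (b - 1)*(b + 7)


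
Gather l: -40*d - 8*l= -40*d - 8*l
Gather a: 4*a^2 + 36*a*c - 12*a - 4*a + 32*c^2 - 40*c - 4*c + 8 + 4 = 4*a^2 + a*(36*c - 16) + 32*c^2 - 44*c + 12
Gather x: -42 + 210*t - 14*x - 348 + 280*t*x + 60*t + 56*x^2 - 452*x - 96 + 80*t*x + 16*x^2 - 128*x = 270*t + 72*x^2 + x*(360*t - 594) - 486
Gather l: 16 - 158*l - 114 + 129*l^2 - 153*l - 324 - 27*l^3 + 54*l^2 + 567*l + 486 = -27*l^3 + 183*l^2 + 256*l + 64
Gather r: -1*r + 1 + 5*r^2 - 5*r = 5*r^2 - 6*r + 1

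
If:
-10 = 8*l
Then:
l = -5/4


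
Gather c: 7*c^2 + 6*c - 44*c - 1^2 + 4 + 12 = 7*c^2 - 38*c + 15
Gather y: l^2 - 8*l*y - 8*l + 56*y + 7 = l^2 - 8*l + y*(56 - 8*l) + 7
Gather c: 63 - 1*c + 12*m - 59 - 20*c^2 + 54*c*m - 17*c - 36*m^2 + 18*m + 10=-20*c^2 + c*(54*m - 18) - 36*m^2 + 30*m + 14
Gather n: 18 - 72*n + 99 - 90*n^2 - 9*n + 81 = -90*n^2 - 81*n + 198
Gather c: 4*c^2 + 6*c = 4*c^2 + 6*c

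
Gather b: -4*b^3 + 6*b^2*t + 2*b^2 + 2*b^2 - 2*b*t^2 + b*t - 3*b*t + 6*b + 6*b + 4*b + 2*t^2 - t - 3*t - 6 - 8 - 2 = -4*b^3 + b^2*(6*t + 4) + b*(-2*t^2 - 2*t + 16) + 2*t^2 - 4*t - 16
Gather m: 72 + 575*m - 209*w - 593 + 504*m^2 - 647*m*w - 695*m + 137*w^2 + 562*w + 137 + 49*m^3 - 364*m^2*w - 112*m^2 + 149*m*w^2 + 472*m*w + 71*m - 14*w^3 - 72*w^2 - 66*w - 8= 49*m^3 + m^2*(392 - 364*w) + m*(149*w^2 - 175*w - 49) - 14*w^3 + 65*w^2 + 287*w - 392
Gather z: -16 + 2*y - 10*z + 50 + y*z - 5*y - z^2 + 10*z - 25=y*z - 3*y - z^2 + 9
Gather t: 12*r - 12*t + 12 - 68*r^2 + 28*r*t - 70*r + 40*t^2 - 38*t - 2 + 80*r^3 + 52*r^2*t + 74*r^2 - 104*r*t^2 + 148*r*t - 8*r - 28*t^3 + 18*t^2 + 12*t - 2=80*r^3 + 6*r^2 - 66*r - 28*t^3 + t^2*(58 - 104*r) + t*(52*r^2 + 176*r - 38) + 8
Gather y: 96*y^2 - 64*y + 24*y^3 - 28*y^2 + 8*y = 24*y^3 + 68*y^2 - 56*y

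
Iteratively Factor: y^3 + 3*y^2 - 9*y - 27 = (y + 3)*(y^2 - 9) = (y - 3)*(y + 3)*(y + 3)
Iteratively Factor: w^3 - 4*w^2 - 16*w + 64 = (w - 4)*(w^2 - 16) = (w - 4)*(w + 4)*(w - 4)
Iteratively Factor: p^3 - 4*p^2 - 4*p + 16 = (p - 2)*(p^2 - 2*p - 8) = (p - 4)*(p - 2)*(p + 2)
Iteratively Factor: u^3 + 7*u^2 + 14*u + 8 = (u + 4)*(u^2 + 3*u + 2) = (u + 2)*(u + 4)*(u + 1)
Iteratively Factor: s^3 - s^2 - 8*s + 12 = (s + 3)*(s^2 - 4*s + 4) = (s - 2)*(s + 3)*(s - 2)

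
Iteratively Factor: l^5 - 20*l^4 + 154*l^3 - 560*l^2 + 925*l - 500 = (l - 5)*(l^4 - 15*l^3 + 79*l^2 - 165*l + 100) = (l - 5)*(l - 4)*(l^3 - 11*l^2 + 35*l - 25) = (l - 5)^2*(l - 4)*(l^2 - 6*l + 5) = (l - 5)^3*(l - 4)*(l - 1)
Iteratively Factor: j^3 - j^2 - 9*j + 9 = (j - 3)*(j^2 + 2*j - 3) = (j - 3)*(j + 3)*(j - 1)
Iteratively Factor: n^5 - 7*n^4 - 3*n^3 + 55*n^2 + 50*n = (n)*(n^4 - 7*n^3 - 3*n^2 + 55*n + 50) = n*(n + 1)*(n^3 - 8*n^2 + 5*n + 50) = n*(n - 5)*(n + 1)*(n^2 - 3*n - 10) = n*(n - 5)^2*(n + 1)*(n + 2)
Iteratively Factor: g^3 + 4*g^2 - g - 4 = (g - 1)*(g^2 + 5*g + 4) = (g - 1)*(g + 4)*(g + 1)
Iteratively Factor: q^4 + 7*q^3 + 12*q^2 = (q)*(q^3 + 7*q^2 + 12*q) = q*(q + 3)*(q^2 + 4*q) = q*(q + 3)*(q + 4)*(q)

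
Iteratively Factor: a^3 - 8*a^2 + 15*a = (a - 5)*(a^2 - 3*a) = (a - 5)*(a - 3)*(a)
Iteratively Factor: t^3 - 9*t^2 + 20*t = (t - 5)*(t^2 - 4*t) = (t - 5)*(t - 4)*(t)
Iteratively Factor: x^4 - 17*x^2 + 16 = (x - 4)*(x^3 + 4*x^2 - x - 4) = (x - 4)*(x - 1)*(x^2 + 5*x + 4) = (x - 4)*(x - 1)*(x + 1)*(x + 4)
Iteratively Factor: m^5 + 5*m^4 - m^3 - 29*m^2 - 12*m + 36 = (m + 3)*(m^4 + 2*m^3 - 7*m^2 - 8*m + 12) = (m - 1)*(m + 3)*(m^3 + 3*m^2 - 4*m - 12) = (m - 1)*(m + 2)*(m + 3)*(m^2 + m - 6) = (m - 2)*(m - 1)*(m + 2)*(m + 3)*(m + 3)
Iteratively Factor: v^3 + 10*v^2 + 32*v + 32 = (v + 2)*(v^2 + 8*v + 16) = (v + 2)*(v + 4)*(v + 4)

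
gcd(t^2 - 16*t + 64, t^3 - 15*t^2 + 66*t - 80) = t - 8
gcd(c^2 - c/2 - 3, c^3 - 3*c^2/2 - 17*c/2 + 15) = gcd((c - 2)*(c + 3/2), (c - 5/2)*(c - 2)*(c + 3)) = c - 2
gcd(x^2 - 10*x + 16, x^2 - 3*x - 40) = x - 8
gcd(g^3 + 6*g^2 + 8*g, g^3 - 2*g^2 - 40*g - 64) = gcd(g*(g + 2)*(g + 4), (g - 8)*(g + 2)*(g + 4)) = g^2 + 6*g + 8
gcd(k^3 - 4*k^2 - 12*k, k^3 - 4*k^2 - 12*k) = k^3 - 4*k^2 - 12*k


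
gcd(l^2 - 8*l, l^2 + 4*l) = l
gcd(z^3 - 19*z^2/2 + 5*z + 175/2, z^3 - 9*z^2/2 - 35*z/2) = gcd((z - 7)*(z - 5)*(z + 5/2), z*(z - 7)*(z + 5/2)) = z^2 - 9*z/2 - 35/2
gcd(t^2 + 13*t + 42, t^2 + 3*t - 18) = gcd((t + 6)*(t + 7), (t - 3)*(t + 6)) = t + 6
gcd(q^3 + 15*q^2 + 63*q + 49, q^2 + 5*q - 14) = q + 7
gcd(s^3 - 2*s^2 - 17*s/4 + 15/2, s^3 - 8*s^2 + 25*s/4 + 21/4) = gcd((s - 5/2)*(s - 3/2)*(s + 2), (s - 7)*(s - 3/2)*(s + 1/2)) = s - 3/2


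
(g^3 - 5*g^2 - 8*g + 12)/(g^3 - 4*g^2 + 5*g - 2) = (g^2 - 4*g - 12)/(g^2 - 3*g + 2)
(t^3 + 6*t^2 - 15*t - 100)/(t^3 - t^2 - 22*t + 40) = (t + 5)/(t - 2)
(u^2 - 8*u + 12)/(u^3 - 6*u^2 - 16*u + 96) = (u - 2)/(u^2 - 16)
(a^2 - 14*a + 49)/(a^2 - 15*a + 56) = (a - 7)/(a - 8)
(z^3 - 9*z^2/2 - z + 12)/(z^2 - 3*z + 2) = (z^2 - 5*z/2 - 6)/(z - 1)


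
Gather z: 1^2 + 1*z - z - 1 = 0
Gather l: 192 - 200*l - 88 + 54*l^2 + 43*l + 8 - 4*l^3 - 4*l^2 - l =-4*l^3 + 50*l^2 - 158*l + 112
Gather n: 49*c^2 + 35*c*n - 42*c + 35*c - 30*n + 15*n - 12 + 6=49*c^2 - 7*c + n*(35*c - 15) - 6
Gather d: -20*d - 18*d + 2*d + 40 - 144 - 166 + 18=-36*d - 252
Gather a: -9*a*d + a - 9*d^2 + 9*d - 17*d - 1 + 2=a*(1 - 9*d) - 9*d^2 - 8*d + 1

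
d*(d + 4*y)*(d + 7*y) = d^3 + 11*d^2*y + 28*d*y^2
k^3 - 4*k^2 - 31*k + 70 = (k - 7)*(k - 2)*(k + 5)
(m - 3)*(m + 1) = m^2 - 2*m - 3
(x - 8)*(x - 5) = x^2 - 13*x + 40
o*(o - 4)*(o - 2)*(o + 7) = o^4 + o^3 - 34*o^2 + 56*o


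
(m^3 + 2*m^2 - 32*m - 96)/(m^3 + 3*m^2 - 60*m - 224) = (m^2 - 2*m - 24)/(m^2 - m - 56)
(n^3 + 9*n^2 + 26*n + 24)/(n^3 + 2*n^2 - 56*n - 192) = (n^2 + 5*n + 6)/(n^2 - 2*n - 48)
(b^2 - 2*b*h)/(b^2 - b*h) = (b - 2*h)/(b - h)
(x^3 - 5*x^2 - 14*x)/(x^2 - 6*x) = (x^2 - 5*x - 14)/(x - 6)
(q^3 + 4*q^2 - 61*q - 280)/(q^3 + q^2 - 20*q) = (q^2 - q - 56)/(q*(q - 4))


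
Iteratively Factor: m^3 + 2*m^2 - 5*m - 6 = (m - 2)*(m^2 + 4*m + 3) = (m - 2)*(m + 1)*(m + 3)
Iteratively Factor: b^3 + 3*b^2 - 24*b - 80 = (b + 4)*(b^2 - b - 20) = (b + 4)^2*(b - 5)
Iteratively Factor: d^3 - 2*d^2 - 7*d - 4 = (d - 4)*(d^2 + 2*d + 1) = (d - 4)*(d + 1)*(d + 1)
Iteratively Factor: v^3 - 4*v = (v)*(v^2 - 4) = v*(v - 2)*(v + 2)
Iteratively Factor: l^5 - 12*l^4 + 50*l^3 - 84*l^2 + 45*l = (l - 3)*(l^4 - 9*l^3 + 23*l^2 - 15*l) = (l - 5)*(l - 3)*(l^3 - 4*l^2 + 3*l) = (l - 5)*(l - 3)^2*(l^2 - l) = l*(l - 5)*(l - 3)^2*(l - 1)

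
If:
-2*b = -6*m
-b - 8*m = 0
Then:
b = 0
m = 0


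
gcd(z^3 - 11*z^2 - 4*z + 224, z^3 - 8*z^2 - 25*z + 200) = z - 8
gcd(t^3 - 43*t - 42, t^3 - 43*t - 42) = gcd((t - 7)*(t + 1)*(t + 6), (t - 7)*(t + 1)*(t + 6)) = t^3 - 43*t - 42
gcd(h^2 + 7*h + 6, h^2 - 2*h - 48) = h + 6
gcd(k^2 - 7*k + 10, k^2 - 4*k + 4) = k - 2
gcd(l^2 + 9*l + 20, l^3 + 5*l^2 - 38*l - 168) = l + 4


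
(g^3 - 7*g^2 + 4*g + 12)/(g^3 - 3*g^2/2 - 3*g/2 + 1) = 2*(g - 6)/(2*g - 1)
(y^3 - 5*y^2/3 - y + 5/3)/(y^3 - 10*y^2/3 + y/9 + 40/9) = 3*(y - 1)/(3*y - 8)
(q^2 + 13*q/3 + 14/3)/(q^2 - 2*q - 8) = (q + 7/3)/(q - 4)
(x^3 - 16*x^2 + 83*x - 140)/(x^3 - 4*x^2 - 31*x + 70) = (x^2 - 9*x + 20)/(x^2 + 3*x - 10)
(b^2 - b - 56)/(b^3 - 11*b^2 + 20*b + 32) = (b + 7)/(b^2 - 3*b - 4)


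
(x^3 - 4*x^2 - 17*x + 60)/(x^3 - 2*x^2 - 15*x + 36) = (x - 5)/(x - 3)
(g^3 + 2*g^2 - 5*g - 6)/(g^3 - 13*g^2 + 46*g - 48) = (g^2 + 4*g + 3)/(g^2 - 11*g + 24)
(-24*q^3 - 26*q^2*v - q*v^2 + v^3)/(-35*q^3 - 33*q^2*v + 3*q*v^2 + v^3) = (24*q^2 + 2*q*v - v^2)/(35*q^2 - 2*q*v - v^2)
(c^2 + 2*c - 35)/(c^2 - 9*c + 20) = (c + 7)/(c - 4)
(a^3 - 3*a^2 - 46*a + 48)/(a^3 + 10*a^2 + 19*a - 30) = (a - 8)/(a + 5)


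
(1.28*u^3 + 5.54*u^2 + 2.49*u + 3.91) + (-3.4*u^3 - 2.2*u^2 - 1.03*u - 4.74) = -2.12*u^3 + 3.34*u^2 + 1.46*u - 0.83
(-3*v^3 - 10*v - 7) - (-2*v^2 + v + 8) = -3*v^3 + 2*v^2 - 11*v - 15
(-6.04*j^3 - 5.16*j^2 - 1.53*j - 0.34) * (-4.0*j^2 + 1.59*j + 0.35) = 24.16*j^5 + 11.0364*j^4 - 4.1984*j^3 - 2.8787*j^2 - 1.0761*j - 0.119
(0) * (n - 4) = 0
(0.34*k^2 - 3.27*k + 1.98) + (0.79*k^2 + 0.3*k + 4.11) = 1.13*k^2 - 2.97*k + 6.09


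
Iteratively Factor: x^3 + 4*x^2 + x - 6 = (x - 1)*(x^2 + 5*x + 6) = (x - 1)*(x + 3)*(x + 2)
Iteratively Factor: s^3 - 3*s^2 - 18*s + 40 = (s + 4)*(s^2 - 7*s + 10) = (s - 2)*(s + 4)*(s - 5)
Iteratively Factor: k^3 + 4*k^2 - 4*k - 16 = (k + 2)*(k^2 + 2*k - 8) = (k + 2)*(k + 4)*(k - 2)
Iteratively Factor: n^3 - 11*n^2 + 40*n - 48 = (n - 4)*(n^2 - 7*n + 12) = (n - 4)*(n - 3)*(n - 4)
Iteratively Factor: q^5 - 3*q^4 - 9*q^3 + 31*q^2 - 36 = (q - 2)*(q^4 - q^3 - 11*q^2 + 9*q + 18) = (q - 2)^2*(q^3 + q^2 - 9*q - 9) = (q - 2)^2*(q + 3)*(q^2 - 2*q - 3) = (q - 3)*(q - 2)^2*(q + 3)*(q + 1)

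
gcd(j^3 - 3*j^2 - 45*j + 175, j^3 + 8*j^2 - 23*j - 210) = j^2 + 2*j - 35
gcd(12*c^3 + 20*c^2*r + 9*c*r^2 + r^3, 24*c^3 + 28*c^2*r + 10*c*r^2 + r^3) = 12*c^2 + 8*c*r + r^2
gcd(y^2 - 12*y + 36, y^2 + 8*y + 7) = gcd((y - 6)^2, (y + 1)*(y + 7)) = 1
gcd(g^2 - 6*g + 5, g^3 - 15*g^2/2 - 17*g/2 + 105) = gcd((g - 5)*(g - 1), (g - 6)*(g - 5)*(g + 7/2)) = g - 5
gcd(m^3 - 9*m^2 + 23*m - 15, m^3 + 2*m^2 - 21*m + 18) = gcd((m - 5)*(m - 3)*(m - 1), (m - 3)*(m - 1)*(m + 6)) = m^2 - 4*m + 3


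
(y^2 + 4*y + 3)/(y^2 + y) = (y + 3)/y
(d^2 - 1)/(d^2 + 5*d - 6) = (d + 1)/(d + 6)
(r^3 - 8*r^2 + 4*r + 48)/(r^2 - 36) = (r^2 - 2*r - 8)/(r + 6)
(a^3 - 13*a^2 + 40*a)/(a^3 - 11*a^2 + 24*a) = (a - 5)/(a - 3)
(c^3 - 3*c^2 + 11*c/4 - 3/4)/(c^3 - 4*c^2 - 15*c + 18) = (c^2 - 2*c + 3/4)/(c^2 - 3*c - 18)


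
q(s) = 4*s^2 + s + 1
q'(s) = 8*s + 1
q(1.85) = 16.54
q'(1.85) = 15.80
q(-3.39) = 43.58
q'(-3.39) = -26.12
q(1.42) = 10.49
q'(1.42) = 12.36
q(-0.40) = 1.24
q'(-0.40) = -2.20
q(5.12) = 110.98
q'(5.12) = 41.96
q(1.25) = 8.50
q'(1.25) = 11.00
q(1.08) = 6.75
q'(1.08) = 9.64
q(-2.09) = 16.38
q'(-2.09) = -15.72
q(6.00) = 151.00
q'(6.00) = 49.00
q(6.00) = 151.00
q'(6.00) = 49.00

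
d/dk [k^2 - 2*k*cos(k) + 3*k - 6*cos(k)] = 2*k*sin(k) + 2*k + 6*sin(k) - 2*cos(k) + 3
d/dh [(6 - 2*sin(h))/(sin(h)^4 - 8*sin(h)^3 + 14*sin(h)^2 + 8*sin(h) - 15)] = 2*(3*sin(h)^2 - 10*sin(h) - 1)/((sin(h) - 5)^2*cos(h)^3)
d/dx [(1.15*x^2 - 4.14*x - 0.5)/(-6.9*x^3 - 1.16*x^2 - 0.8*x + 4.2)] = (7.935*x^4 - 57.132*x^3 - 16.0724*x^2 + 8.5*x - 17.788)/(47.61*x^6 + 16.008*x^5 + 12.3856*x^4 - 56.104*x^3 - 9.104*x^2 - 6.72*x + 17.64)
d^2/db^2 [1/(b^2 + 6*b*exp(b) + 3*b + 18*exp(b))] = 2*(-(3*b*exp(b) + 15*exp(b) + 1)*(b^2 + 6*b*exp(b) + 3*b + 18*exp(b)) + (6*b*exp(b) + 2*b + 24*exp(b) + 3)^2)/(b^2 + 6*b*exp(b) + 3*b + 18*exp(b))^3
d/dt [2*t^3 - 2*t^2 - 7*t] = 6*t^2 - 4*t - 7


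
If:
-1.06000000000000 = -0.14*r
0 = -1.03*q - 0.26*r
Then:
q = -1.91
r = 7.57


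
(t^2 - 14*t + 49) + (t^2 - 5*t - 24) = 2*t^2 - 19*t + 25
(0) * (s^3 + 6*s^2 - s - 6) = 0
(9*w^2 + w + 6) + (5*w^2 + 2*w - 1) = 14*w^2 + 3*w + 5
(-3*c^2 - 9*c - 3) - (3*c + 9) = -3*c^2 - 12*c - 12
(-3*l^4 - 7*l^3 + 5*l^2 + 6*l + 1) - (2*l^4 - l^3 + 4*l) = -5*l^4 - 6*l^3 + 5*l^2 + 2*l + 1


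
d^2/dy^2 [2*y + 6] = 0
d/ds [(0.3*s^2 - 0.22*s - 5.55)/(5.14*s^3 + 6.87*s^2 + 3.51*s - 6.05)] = (-1.542*s^4 + 2.2616*s^3 + 88.1454*s^2 + 72.627*s + 20.8115)/(26.4196*s^6 + 70.6236*s^5 + 83.2797*s^4 - 13.9666*s^3 - 70.8069*s^2 - 42.471*s + 36.6025)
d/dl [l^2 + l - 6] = 2*l + 1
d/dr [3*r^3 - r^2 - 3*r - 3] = 9*r^2 - 2*r - 3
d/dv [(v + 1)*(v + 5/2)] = 2*v + 7/2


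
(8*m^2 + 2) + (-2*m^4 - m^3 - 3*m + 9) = -2*m^4 - m^3 + 8*m^2 - 3*m + 11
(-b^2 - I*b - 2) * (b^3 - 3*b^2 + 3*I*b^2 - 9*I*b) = -b^5 + 3*b^4 - 4*I*b^4 + b^3 + 12*I*b^3 - 3*b^2 - 6*I*b^2 + 18*I*b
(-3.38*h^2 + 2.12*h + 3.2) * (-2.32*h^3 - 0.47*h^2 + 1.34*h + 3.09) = 7.8416*h^5 - 3.3298*h^4 - 12.9496*h^3 - 9.1074*h^2 + 10.8388*h + 9.888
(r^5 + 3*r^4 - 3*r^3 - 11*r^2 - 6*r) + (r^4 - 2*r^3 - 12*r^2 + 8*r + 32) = r^5 + 4*r^4 - 5*r^3 - 23*r^2 + 2*r + 32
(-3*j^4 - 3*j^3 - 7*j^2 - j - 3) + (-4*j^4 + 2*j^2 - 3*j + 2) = -7*j^4 - 3*j^3 - 5*j^2 - 4*j - 1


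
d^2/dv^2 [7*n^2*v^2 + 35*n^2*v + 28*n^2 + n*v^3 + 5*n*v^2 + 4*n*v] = 2*n*(7*n + 3*v + 5)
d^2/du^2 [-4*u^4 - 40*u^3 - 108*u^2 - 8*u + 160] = -48*u^2 - 240*u - 216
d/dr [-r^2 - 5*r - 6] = -2*r - 5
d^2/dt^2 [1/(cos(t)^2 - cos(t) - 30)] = (4*sin(t)^4 - 123*sin(t)^2 - 105*cos(t)/4 - 3*cos(3*t)/4 + 57)/(sin(t)^2 + cos(t) + 29)^3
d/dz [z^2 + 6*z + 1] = 2*z + 6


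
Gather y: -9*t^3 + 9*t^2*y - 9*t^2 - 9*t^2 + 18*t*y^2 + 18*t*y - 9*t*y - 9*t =-9*t^3 - 18*t^2 + 18*t*y^2 - 9*t + y*(9*t^2 + 9*t)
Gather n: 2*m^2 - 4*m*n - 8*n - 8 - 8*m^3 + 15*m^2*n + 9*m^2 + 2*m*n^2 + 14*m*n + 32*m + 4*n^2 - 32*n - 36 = -8*m^3 + 11*m^2 + 32*m + n^2*(2*m + 4) + n*(15*m^2 + 10*m - 40) - 44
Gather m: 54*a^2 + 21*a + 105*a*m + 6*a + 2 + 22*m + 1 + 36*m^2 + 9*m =54*a^2 + 27*a + 36*m^2 + m*(105*a + 31) + 3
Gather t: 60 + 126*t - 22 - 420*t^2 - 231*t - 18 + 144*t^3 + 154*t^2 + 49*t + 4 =144*t^3 - 266*t^2 - 56*t + 24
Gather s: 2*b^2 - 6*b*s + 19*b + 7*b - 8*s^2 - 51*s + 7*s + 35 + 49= 2*b^2 + 26*b - 8*s^2 + s*(-6*b - 44) + 84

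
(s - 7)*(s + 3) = s^2 - 4*s - 21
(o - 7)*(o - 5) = o^2 - 12*o + 35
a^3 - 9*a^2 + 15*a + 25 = (a - 5)^2*(a + 1)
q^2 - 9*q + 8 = (q - 8)*(q - 1)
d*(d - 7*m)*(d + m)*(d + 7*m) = d^4 + d^3*m - 49*d^2*m^2 - 49*d*m^3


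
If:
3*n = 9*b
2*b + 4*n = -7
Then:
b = -1/2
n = -3/2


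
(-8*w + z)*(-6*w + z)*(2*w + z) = 96*w^3 + 20*w^2*z - 12*w*z^2 + z^3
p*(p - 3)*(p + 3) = p^3 - 9*p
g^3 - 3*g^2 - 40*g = g*(g - 8)*(g + 5)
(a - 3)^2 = a^2 - 6*a + 9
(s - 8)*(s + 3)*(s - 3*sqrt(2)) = s^3 - 5*s^2 - 3*sqrt(2)*s^2 - 24*s + 15*sqrt(2)*s + 72*sqrt(2)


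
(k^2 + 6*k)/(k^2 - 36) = k/(k - 6)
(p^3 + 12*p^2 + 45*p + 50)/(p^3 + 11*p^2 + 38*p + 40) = (p + 5)/(p + 4)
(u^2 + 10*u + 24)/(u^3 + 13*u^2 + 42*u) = (u + 4)/(u*(u + 7))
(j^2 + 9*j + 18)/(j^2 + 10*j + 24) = (j + 3)/(j + 4)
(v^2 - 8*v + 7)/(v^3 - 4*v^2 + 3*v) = (v - 7)/(v*(v - 3))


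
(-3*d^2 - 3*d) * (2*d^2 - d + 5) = -6*d^4 - 3*d^3 - 12*d^2 - 15*d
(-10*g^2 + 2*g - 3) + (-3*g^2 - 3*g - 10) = -13*g^2 - g - 13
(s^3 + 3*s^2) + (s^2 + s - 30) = s^3 + 4*s^2 + s - 30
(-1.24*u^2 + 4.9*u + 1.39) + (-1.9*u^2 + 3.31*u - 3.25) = -3.14*u^2 + 8.21*u - 1.86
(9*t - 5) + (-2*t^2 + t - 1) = -2*t^2 + 10*t - 6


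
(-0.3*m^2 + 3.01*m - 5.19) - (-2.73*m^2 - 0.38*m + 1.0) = 2.43*m^2 + 3.39*m - 6.19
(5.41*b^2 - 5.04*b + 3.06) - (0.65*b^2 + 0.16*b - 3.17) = 4.76*b^2 - 5.2*b + 6.23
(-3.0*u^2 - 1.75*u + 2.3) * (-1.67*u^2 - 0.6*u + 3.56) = 5.01*u^4 + 4.7225*u^3 - 13.471*u^2 - 7.61*u + 8.188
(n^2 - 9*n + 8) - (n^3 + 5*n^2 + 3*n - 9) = -n^3 - 4*n^2 - 12*n + 17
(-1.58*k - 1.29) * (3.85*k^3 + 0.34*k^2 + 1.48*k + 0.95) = -6.083*k^4 - 5.5037*k^3 - 2.777*k^2 - 3.4102*k - 1.2255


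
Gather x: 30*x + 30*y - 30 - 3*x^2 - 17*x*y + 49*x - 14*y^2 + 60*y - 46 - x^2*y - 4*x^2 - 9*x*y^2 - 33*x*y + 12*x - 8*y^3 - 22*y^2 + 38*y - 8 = x^2*(-y - 7) + x*(-9*y^2 - 50*y + 91) - 8*y^3 - 36*y^2 + 128*y - 84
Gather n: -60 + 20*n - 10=20*n - 70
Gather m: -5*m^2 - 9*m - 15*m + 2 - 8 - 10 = -5*m^2 - 24*m - 16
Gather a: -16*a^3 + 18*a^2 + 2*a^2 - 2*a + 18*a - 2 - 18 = -16*a^3 + 20*a^2 + 16*a - 20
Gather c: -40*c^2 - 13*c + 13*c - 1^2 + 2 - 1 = -40*c^2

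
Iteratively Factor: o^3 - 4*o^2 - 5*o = (o)*(o^2 - 4*o - 5) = o*(o - 5)*(o + 1)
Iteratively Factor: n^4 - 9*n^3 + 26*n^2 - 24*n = (n - 3)*(n^3 - 6*n^2 + 8*n) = n*(n - 3)*(n^2 - 6*n + 8) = n*(n - 3)*(n - 2)*(n - 4)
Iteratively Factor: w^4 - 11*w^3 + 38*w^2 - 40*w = (w - 4)*(w^3 - 7*w^2 + 10*w) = w*(w - 4)*(w^2 - 7*w + 10) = w*(w - 4)*(w - 2)*(w - 5)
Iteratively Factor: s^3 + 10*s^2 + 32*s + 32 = (s + 4)*(s^2 + 6*s + 8) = (s + 4)^2*(s + 2)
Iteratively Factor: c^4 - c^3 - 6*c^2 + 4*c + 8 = (c + 2)*(c^3 - 3*c^2 + 4) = (c - 2)*(c + 2)*(c^2 - c - 2) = (c - 2)^2*(c + 2)*(c + 1)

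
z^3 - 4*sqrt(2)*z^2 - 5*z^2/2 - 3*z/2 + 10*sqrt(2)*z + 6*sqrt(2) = (z - 3)*(z + 1/2)*(z - 4*sqrt(2))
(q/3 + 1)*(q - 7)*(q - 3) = q^3/3 - 7*q^2/3 - 3*q + 21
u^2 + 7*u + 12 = (u + 3)*(u + 4)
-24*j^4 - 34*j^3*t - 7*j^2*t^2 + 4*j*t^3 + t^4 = (-3*j + t)*(j + t)*(2*j + t)*(4*j + t)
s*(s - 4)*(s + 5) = s^3 + s^2 - 20*s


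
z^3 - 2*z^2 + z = z*(z - 1)^2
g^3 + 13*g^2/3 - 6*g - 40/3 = (g - 2)*(g + 4/3)*(g + 5)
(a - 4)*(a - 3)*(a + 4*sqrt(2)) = a^3 - 7*a^2 + 4*sqrt(2)*a^2 - 28*sqrt(2)*a + 12*a + 48*sqrt(2)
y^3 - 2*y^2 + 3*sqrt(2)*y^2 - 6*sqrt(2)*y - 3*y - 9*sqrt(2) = (y - 3)*(y + 1)*(y + 3*sqrt(2))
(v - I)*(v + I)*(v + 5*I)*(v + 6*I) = v^4 + 11*I*v^3 - 29*v^2 + 11*I*v - 30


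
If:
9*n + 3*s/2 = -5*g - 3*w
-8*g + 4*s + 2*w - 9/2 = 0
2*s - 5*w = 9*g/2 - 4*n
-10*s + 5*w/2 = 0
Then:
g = -162/409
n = 351/6544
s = 363/3272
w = 363/818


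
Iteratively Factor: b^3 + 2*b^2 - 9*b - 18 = (b + 3)*(b^2 - b - 6) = (b + 2)*(b + 3)*(b - 3)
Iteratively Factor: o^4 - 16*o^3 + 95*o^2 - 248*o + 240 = (o - 4)*(o^3 - 12*o^2 + 47*o - 60) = (o - 5)*(o - 4)*(o^2 - 7*o + 12) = (o - 5)*(o - 4)*(o - 3)*(o - 4)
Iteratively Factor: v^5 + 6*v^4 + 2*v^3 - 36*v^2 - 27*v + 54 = (v + 3)*(v^4 + 3*v^3 - 7*v^2 - 15*v + 18) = (v + 3)^2*(v^3 - 7*v + 6) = (v - 2)*(v + 3)^2*(v^2 + 2*v - 3) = (v - 2)*(v + 3)^3*(v - 1)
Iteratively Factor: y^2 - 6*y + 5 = (y - 1)*(y - 5)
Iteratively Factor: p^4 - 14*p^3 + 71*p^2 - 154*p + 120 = (p - 4)*(p^3 - 10*p^2 + 31*p - 30) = (p - 5)*(p - 4)*(p^2 - 5*p + 6) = (p - 5)*(p - 4)*(p - 3)*(p - 2)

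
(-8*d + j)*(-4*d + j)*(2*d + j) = 64*d^3 + 8*d^2*j - 10*d*j^2 + j^3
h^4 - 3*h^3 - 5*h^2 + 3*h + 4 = (h - 4)*(h - 1)*(h + 1)^2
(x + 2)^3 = x^3 + 6*x^2 + 12*x + 8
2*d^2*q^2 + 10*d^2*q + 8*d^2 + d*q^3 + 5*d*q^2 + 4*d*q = (2*d + q)*(q + 4)*(d*q + d)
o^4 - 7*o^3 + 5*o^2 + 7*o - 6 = (o - 6)*(o - 1)^2*(o + 1)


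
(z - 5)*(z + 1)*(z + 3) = z^3 - z^2 - 17*z - 15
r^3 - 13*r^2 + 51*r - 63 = (r - 7)*(r - 3)^2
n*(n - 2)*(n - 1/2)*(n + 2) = n^4 - n^3/2 - 4*n^2 + 2*n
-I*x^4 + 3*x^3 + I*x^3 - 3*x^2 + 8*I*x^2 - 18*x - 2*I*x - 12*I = (x - 3)*(x + 2)*(x + 2*I)*(-I*x + 1)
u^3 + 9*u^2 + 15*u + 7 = (u + 1)^2*(u + 7)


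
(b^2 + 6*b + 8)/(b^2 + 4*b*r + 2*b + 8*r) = (b + 4)/(b + 4*r)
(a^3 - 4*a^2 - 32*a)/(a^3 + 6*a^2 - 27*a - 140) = a*(a - 8)/(a^2 + 2*a - 35)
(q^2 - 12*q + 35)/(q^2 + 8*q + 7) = (q^2 - 12*q + 35)/(q^2 + 8*q + 7)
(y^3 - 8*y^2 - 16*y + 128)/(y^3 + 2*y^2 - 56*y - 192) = (y - 4)/(y + 6)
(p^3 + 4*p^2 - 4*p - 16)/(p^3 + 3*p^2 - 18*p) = (p^3 + 4*p^2 - 4*p - 16)/(p*(p^2 + 3*p - 18))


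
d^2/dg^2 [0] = 0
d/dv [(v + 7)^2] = 2*v + 14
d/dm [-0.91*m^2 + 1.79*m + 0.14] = 1.79 - 1.82*m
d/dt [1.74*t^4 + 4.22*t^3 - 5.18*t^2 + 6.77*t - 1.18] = 6.96*t^3 + 12.66*t^2 - 10.36*t + 6.77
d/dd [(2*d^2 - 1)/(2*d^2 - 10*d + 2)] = (-10*d^2 + 6*d - 5)/(2*(d^4 - 10*d^3 + 27*d^2 - 10*d + 1))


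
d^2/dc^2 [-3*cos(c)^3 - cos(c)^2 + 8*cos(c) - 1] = -23*cos(c)/4 + 2*cos(2*c) + 27*cos(3*c)/4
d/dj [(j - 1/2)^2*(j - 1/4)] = (j - 1/2)*(3*j - 1)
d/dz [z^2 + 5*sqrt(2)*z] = 2*z + 5*sqrt(2)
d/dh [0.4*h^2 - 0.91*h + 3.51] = 0.8*h - 0.91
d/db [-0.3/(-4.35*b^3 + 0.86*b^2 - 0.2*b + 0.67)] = (-3.915*b^2 + 0.516*b - 0.06)/(4.35*b^3 - 0.86*b^2 + 0.2*b - 0.67)^2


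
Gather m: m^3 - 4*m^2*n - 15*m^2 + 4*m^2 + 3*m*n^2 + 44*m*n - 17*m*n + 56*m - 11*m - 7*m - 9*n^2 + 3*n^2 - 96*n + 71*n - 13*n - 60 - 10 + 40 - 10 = m^3 + m^2*(-4*n - 11) + m*(3*n^2 + 27*n + 38) - 6*n^2 - 38*n - 40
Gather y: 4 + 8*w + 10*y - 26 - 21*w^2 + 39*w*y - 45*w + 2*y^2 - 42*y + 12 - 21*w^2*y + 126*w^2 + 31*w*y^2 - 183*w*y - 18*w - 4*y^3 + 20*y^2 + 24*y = 105*w^2 - 55*w - 4*y^3 + y^2*(31*w + 22) + y*(-21*w^2 - 144*w - 8) - 10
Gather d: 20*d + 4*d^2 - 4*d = 4*d^2 + 16*d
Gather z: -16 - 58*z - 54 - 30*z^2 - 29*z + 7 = -30*z^2 - 87*z - 63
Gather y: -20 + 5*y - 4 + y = 6*y - 24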